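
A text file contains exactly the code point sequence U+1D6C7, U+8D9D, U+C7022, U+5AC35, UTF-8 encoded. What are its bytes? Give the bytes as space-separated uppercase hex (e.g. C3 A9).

F0 9D 9B 87 E8 B6 9D F3 87 80 A2 F1 9A B0 B5

U+1D6C7: 4-byte form → F0 9D 9B 87.
U+8D9D: 3-byte form → E8 B6 9D.
U+C7022: 4-byte form → F3 87 80 A2.
U+5AC35: 4-byte form → F1 9A B0 B5.
Concatenated (15 bytes): F0 9D 9B 87 E8 B6 9D F3 87 80 A2 F1 9A B0 B5.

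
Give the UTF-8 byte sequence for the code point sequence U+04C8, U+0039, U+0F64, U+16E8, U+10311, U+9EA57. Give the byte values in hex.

U+04C8: 2-byte form → D3 88.
U+0039: 1-byte form → 39.
U+0F64: 3-byte form → E0 BD A4.
U+16E8: 3-byte form → E1 9B A8.
U+10311: 4-byte form → F0 90 8C 91.
U+9EA57: 4-byte form → F2 9E A9 97.
Concatenated (17 bytes): D3 88 39 E0 BD A4 E1 9B A8 F0 90 8C 91 F2 9E A9 97.

D3 88 39 E0 BD A4 E1 9B A8 F0 90 8C 91 F2 9E A9 97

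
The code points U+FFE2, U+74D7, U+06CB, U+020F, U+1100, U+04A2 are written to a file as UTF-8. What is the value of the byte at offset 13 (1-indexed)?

0x80

1-indexed offset 13 is 0-indexed offset 12.
U+FFE2 → 3-byte form EF BF A2 at offsets 0–2.
U+74D7 → 3-byte form E7 93 97 at offsets 3–5.
U+06CB → 2-byte form DB 8B at offsets 6–7.
U+020F → 2-byte form C8 8F at offsets 8–9.
U+1100 → 3-byte form E1 84 80 at offsets 10–12.
Offset 12 falls in char 5's range; it's byte 3 of E1 84 80 = 0x80.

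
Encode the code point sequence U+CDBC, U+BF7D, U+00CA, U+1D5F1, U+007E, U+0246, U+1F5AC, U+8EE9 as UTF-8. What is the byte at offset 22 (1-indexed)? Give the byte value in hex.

1-indexed offset 22 is 0-indexed offset 21.
U+CDBC → 3-byte form EC B6 BC at offsets 0–2.
U+BF7D → 3-byte form EB BD BD at offsets 3–5.
U+00CA → 2-byte form C3 8A at offsets 6–7.
U+1D5F1 → 4-byte form F0 9D 97 B1 at offsets 8–11.
U+007E → 1-byte form 7E at offsets 12–12.
U+0246 → 2-byte form C9 86 at offsets 13–14.
U+1F5AC → 4-byte form F0 9F 96 AC at offsets 15–18.
U+8EE9 → 3-byte form E8 BB A9 at offsets 19–21.
Offset 21 falls in char 8's range; it's byte 3 of E8 BB A9 = 0xA9.

0xA9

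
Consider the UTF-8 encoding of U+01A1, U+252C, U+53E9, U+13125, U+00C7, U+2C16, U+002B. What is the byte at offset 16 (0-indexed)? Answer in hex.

U+01A1 → 2-byte form C6 A1 at offsets 0–1.
U+252C → 3-byte form E2 94 AC at offsets 2–4.
U+53E9 → 3-byte form E5 8F A9 at offsets 5–7.
U+13125 → 4-byte form F0 93 84 A5 at offsets 8–11.
U+00C7 → 2-byte form C3 87 at offsets 12–13.
U+2C16 → 3-byte form E2 B0 96 at offsets 14–16.
Offset 16 falls in char 6's range; it's byte 3 of E2 B0 96 = 0x96.

0x96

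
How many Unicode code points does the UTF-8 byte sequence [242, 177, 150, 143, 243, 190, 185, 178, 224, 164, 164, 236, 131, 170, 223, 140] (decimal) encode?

Byte at offset 0: 0xF2 = 11110010 → 4-byte char (#1). Advance 4.
Byte at offset 4: 0xF3 = 11110011 → 4-byte char (#2). Advance 4.
Byte at offset 8: 0xE0 = 11100000 → 3-byte char (#3). Advance 3.
Byte at offset 11: 0xEC = 11101100 → 3-byte char (#4). Advance 3.
Byte at offset 14: 0xDF = 11011111 → 2-byte char (#5). Advance 2.
Reached end at offset 16 after 5 code points.

5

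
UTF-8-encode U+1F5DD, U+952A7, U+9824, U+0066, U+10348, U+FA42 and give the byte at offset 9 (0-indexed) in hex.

0xA0

U+1F5DD → 4-byte form F0 9F 97 9D at offsets 0–3.
U+952A7 → 4-byte form F2 95 8A A7 at offsets 4–7.
U+9824 → 3-byte form E9 A0 A4 at offsets 8–10.
Offset 9 falls in char 3's range; it's byte 2 of E9 A0 A4 = 0xA0.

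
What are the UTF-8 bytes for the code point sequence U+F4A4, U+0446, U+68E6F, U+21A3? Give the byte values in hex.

U+F4A4: 3-byte form → EF 92 A4.
U+0446: 2-byte form → D1 86.
U+68E6F: 4-byte form → F1 A8 B9 AF.
U+21A3: 3-byte form → E2 86 A3.
Concatenated (12 bytes): EF 92 A4 D1 86 F1 A8 B9 AF E2 86 A3.

EF 92 A4 D1 86 F1 A8 B9 AF E2 86 A3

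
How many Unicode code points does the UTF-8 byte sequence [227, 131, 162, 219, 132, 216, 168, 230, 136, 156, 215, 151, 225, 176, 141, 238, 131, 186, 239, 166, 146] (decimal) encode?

8

Byte at offset 0: 0xE3 = 11100011 → 3-byte char (#1). Advance 3.
Byte at offset 3: 0xDB = 11011011 → 2-byte char (#2). Advance 2.
Byte at offset 5: 0xD8 = 11011000 → 2-byte char (#3). Advance 2.
Byte at offset 7: 0xE6 = 11100110 → 3-byte char (#4). Advance 3.
Byte at offset 10: 0xD7 = 11010111 → 2-byte char (#5). Advance 2.
Byte at offset 12: 0xE1 = 11100001 → 3-byte char (#6). Advance 3.
Byte at offset 15: 0xEE = 11101110 → 3-byte char (#7). Advance 3.
Byte at offset 18: 0xEF = 11101111 → 3-byte char (#8). Advance 3.
Reached end at offset 21 after 8 code points.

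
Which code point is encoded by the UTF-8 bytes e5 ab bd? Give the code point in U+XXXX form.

U+5AFD

Leading byte 0xE5 = 11100101 matches 1110xxxx → 3-byte sequence.
Byte 1: 0xE5 = 11100101, payload 0101 (4 bits).
Byte 2: 0xAB = 10101011 (10xxxxxx ✓), payload 101011.
Byte 3: 0xBD = 10111101 (10xxxxxx ✓), payload 111101.
Concatenate: 0101101011111101 = 0x5AFD (16 bits → U+5AFD).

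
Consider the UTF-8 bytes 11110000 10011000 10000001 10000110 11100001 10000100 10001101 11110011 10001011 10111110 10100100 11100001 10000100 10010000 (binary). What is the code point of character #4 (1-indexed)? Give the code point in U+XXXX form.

Offset 0: leading byte 0xF0 = 11110000 → 4-byte char #1 = F0 98 81 86.
Offset 4: leading byte 0xE1 = 11100001 → 3-byte char #2 = E1 84 8D.
Offset 7: leading byte 0xF3 = 11110011 → 4-byte char #3 = F3 8B BE A4.
Offset 11: leading byte 0xE1 = 11100001 → 3-byte char #4 = E1 84 90.
Leading byte 0xE1 = 11100001 matches 1110xxxx → 3-byte sequence.
Byte 1: 0xE1 = 11100001, payload 0001 (4 bits).
Byte 2: 0x84 = 10000100 (10xxxxxx ✓), payload 000100.
Byte 3: 0x90 = 10010000 (10xxxxxx ✓), payload 010000.
Concatenate: 0001000100010000 = 0x1110 (16 bits → U+1110).

U+1110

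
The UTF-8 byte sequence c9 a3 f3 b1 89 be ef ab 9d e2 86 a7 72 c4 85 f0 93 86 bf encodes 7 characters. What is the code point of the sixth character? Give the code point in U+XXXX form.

Offset 0: leading byte 0xC9 = 11001001 → 2-byte char #1 = C9 A3.
Offset 2: leading byte 0xF3 = 11110011 → 4-byte char #2 = F3 B1 89 BE.
Offset 6: leading byte 0xEF = 11101111 → 3-byte char #3 = EF AB 9D.
Offset 9: leading byte 0xE2 = 11100010 → 3-byte char #4 = E2 86 A7.
Offset 12: leading byte 0x72 = 01110010 → 1-byte char #5 = 72.
Offset 13: leading byte 0xC4 = 11000100 → 2-byte char #6 = C4 85.
Leading byte 0xC4 = 11000100 matches 110xxxxx → 2-byte sequence.
Byte 1: 0xC4 = 11000100, payload 00100 (5 bits).
Byte 2: 0x85 = 10000101 (10xxxxxx ✓), payload 000101.
Concatenate: 00100000101 = 0x105 (11 bits → U+0105).

U+0105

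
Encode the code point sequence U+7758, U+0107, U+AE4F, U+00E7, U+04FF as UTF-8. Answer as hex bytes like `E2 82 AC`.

E7 9D 98 C4 87 EA B9 8F C3 A7 D3 BF

U+7758: 3-byte form → E7 9D 98.
U+0107: 2-byte form → C4 87.
U+AE4F: 3-byte form → EA B9 8F.
U+00E7: 2-byte form → C3 A7.
U+04FF: 2-byte form → D3 BF.
Concatenated (12 bytes): E7 9D 98 C4 87 EA B9 8F C3 A7 D3 BF.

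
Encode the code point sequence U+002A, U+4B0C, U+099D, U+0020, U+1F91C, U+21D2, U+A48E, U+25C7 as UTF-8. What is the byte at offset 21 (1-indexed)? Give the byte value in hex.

0x87

1-indexed offset 21 is 0-indexed offset 20.
U+002A → 1-byte form 2A at offsets 0–0.
U+4B0C → 3-byte form E4 AC 8C at offsets 1–3.
U+099D → 3-byte form E0 A6 9D at offsets 4–6.
U+0020 → 1-byte form 20 at offsets 7–7.
U+1F91C → 4-byte form F0 9F A4 9C at offsets 8–11.
U+21D2 → 3-byte form E2 87 92 at offsets 12–14.
U+A48E → 3-byte form EA 92 8E at offsets 15–17.
U+25C7 → 3-byte form E2 97 87 at offsets 18–20.
Offset 20 falls in char 8's range; it's byte 3 of E2 97 87 = 0x87.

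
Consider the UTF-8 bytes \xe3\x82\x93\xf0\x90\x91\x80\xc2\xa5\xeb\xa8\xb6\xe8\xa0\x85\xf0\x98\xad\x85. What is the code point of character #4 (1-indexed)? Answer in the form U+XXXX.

U+BA36

Offset 0: leading byte 0xE3 = 11100011 → 3-byte char #1 = E3 82 93.
Offset 3: leading byte 0xF0 = 11110000 → 4-byte char #2 = F0 90 91 80.
Offset 7: leading byte 0xC2 = 11000010 → 2-byte char #3 = C2 A5.
Offset 9: leading byte 0xEB = 11101011 → 3-byte char #4 = EB A8 B6.
Leading byte 0xEB = 11101011 matches 1110xxxx → 3-byte sequence.
Byte 1: 0xEB = 11101011, payload 1011 (4 bits).
Byte 2: 0xA8 = 10101000 (10xxxxxx ✓), payload 101000.
Byte 3: 0xB6 = 10110110 (10xxxxxx ✓), payload 110110.
Concatenate: 1011101000110110 = 0xBA36 (16 bits → U+BA36).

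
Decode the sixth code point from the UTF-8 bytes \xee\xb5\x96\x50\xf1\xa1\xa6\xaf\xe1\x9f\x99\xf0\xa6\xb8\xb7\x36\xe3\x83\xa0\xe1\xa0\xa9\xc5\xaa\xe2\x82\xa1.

Offset 0: leading byte 0xEE = 11101110 → 3-byte char #1 = EE B5 96.
Offset 3: leading byte 0x50 = 01010000 → 1-byte char #2 = 50.
Offset 4: leading byte 0xF1 = 11110001 → 4-byte char #3 = F1 A1 A6 AF.
Offset 8: leading byte 0xE1 = 11100001 → 3-byte char #4 = E1 9F 99.
Offset 11: leading byte 0xF0 = 11110000 → 4-byte char #5 = F0 A6 B8 B7.
Offset 15: leading byte 0x36 = 00110110 → 1-byte char #6 = 36.
Leading byte 0x36 = 00110110 matches 0xxxxxxx → 1-byte sequence.
Byte 1: 0x36 = 00110110, payload 0110110 (7 bits).
Concatenate: 0110110 = 0x36 (7 bits → U+0036).

U+0036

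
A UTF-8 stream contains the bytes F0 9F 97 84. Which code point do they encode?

U+1F5C4

Leading byte 0xF0 = 11110000 matches 11110xxx → 4-byte sequence.
Byte 1: 0xF0 = 11110000, payload 000 (3 bits).
Byte 2: 0x9F = 10011111 (10xxxxxx ✓), payload 011111.
Byte 3: 0x97 = 10010111 (10xxxxxx ✓), payload 010111.
Byte 4: 0x84 = 10000100 (10xxxxxx ✓), payload 000100.
Concatenate: 000011111010111000100 = 0x1F5C4 (21 bits → U+1F5C4).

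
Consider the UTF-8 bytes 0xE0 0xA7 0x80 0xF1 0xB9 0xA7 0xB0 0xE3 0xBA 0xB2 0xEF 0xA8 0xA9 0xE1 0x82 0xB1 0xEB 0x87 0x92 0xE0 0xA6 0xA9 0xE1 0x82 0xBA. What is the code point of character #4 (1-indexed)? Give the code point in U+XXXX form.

Offset 0: leading byte 0xE0 = 11100000 → 3-byte char #1 = E0 A7 80.
Offset 3: leading byte 0xF1 = 11110001 → 4-byte char #2 = F1 B9 A7 B0.
Offset 7: leading byte 0xE3 = 11100011 → 3-byte char #3 = E3 BA B2.
Offset 10: leading byte 0xEF = 11101111 → 3-byte char #4 = EF A8 A9.
Leading byte 0xEF = 11101111 matches 1110xxxx → 3-byte sequence.
Byte 1: 0xEF = 11101111, payload 1111 (4 bits).
Byte 2: 0xA8 = 10101000 (10xxxxxx ✓), payload 101000.
Byte 3: 0xA9 = 10101001 (10xxxxxx ✓), payload 101001.
Concatenate: 1111101000101001 = 0xFA29 (16 bits → U+FA29).

U+FA29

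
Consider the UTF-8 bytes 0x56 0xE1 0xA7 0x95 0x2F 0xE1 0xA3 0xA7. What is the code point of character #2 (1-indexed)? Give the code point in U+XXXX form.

U+19D5

Offset 0: leading byte 0x56 = 01010110 → 1-byte char #1 = 56.
Offset 1: leading byte 0xE1 = 11100001 → 3-byte char #2 = E1 A7 95.
Leading byte 0xE1 = 11100001 matches 1110xxxx → 3-byte sequence.
Byte 1: 0xE1 = 11100001, payload 0001 (4 bits).
Byte 2: 0xA7 = 10100111 (10xxxxxx ✓), payload 100111.
Byte 3: 0x95 = 10010101 (10xxxxxx ✓), payload 010101.
Concatenate: 0001100111010101 = 0x19D5 (16 bits → U+19D5).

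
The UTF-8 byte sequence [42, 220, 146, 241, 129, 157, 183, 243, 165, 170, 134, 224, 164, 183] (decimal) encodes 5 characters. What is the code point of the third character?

U+41777

Offset 0: leading byte 0x2A = 00101010 → 1-byte char #1 = 2A.
Offset 1: leading byte 0xDC = 11011100 → 2-byte char #2 = DC 92.
Offset 3: leading byte 0xF1 = 11110001 → 4-byte char #3 = F1 81 9D B7.
Leading byte 0xF1 = 11110001 matches 11110xxx → 4-byte sequence.
Byte 1: 0xF1 = 11110001, payload 001 (3 bits).
Byte 2: 0x81 = 10000001 (10xxxxxx ✓), payload 000001.
Byte 3: 0x9D = 10011101 (10xxxxxx ✓), payload 011101.
Byte 4: 0xB7 = 10110111 (10xxxxxx ✓), payload 110111.
Concatenate: 001000001011101110111 = 0x41777 (21 bits → U+41777).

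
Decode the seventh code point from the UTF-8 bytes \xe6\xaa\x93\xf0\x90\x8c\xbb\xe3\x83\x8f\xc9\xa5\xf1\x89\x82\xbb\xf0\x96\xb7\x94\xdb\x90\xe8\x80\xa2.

Offset 0: leading byte 0xE6 = 11100110 → 3-byte char #1 = E6 AA 93.
Offset 3: leading byte 0xF0 = 11110000 → 4-byte char #2 = F0 90 8C BB.
Offset 7: leading byte 0xE3 = 11100011 → 3-byte char #3 = E3 83 8F.
Offset 10: leading byte 0xC9 = 11001001 → 2-byte char #4 = C9 A5.
Offset 12: leading byte 0xF1 = 11110001 → 4-byte char #5 = F1 89 82 BB.
Offset 16: leading byte 0xF0 = 11110000 → 4-byte char #6 = F0 96 B7 94.
Offset 20: leading byte 0xDB = 11011011 → 2-byte char #7 = DB 90.
Leading byte 0xDB = 11011011 matches 110xxxxx → 2-byte sequence.
Byte 1: 0xDB = 11011011, payload 11011 (5 bits).
Byte 2: 0x90 = 10010000 (10xxxxxx ✓), payload 010000.
Concatenate: 11011010000 = 0x6D0 (11 bits → U+06D0).

U+06D0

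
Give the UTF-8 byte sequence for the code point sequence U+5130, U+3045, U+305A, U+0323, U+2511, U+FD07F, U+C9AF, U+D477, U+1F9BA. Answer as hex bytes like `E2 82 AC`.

U+5130: 3-byte form → E5 84 B0.
U+3045: 3-byte form → E3 81 85.
U+305A: 3-byte form → E3 81 9A.
U+0323: 2-byte form → CC A3.
U+2511: 3-byte form → E2 94 91.
U+FD07F: 4-byte form → F3 BD 81 BF.
U+C9AF: 3-byte form → EC A6 AF.
U+D477: 3-byte form → ED 91 B7.
U+1F9BA: 4-byte form → F0 9F A6 BA.
Concatenated (28 bytes): E5 84 B0 E3 81 85 E3 81 9A CC A3 E2 94 91 F3 BD 81 BF EC A6 AF ED 91 B7 F0 9F A6 BA.

E5 84 B0 E3 81 85 E3 81 9A CC A3 E2 94 91 F3 BD 81 BF EC A6 AF ED 91 B7 F0 9F A6 BA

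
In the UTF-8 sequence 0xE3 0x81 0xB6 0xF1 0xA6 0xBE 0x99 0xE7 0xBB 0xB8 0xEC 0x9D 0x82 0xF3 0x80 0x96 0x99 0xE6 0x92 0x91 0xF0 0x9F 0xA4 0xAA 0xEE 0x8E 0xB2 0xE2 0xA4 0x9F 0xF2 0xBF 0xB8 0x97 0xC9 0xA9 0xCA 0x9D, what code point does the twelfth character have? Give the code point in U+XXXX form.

U+029D

Offset 0: leading byte 0xE3 = 11100011 → 3-byte char #1 = E3 81 B6.
Offset 3: leading byte 0xF1 = 11110001 → 4-byte char #2 = F1 A6 BE 99.
Offset 7: leading byte 0xE7 = 11100111 → 3-byte char #3 = E7 BB B8.
Offset 10: leading byte 0xEC = 11101100 → 3-byte char #4 = EC 9D 82.
Offset 13: leading byte 0xF3 = 11110011 → 4-byte char #5 = F3 80 96 99.
Offset 17: leading byte 0xE6 = 11100110 → 3-byte char #6 = E6 92 91.
Offset 20: leading byte 0xF0 = 11110000 → 4-byte char #7 = F0 9F A4 AA.
Offset 24: leading byte 0xEE = 11101110 → 3-byte char #8 = EE 8E B2.
Offset 27: leading byte 0xE2 = 11100010 → 3-byte char #9 = E2 A4 9F.
Offset 30: leading byte 0xF2 = 11110010 → 4-byte char #10 = F2 BF B8 97.
Offset 34: leading byte 0xC9 = 11001001 → 2-byte char #11 = C9 A9.
Offset 36: leading byte 0xCA = 11001010 → 2-byte char #12 = CA 9D.
Leading byte 0xCA = 11001010 matches 110xxxxx → 2-byte sequence.
Byte 1: 0xCA = 11001010, payload 01010 (5 bits).
Byte 2: 0x9D = 10011101 (10xxxxxx ✓), payload 011101.
Concatenate: 01010011101 = 0x29D (11 bits → U+029D).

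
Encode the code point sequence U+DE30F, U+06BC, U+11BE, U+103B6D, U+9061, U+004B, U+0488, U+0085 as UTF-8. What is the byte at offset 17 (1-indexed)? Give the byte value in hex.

0x4B

1-indexed offset 17 is 0-indexed offset 16.
U+DE30F → 4-byte form F3 9E 8C 8F at offsets 0–3.
U+06BC → 2-byte form DA BC at offsets 4–5.
U+11BE → 3-byte form E1 86 BE at offsets 6–8.
U+103B6D → 4-byte form F4 83 AD AD at offsets 9–12.
U+9061 → 3-byte form E9 81 A1 at offsets 13–15.
U+004B → 1-byte form 4B at offsets 16–16.
Offset 16 falls in char 6's range; it's byte 1 of 4B = 0x4B.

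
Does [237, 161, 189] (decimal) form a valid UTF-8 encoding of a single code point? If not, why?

invalid (encodes a surrogate (U+D800–U+DFFF))

Structurally a 3-byte sequence; payload = 0xD87D.
But 0xD87D is in U+D800–U+DFFF, the surrogate range. Surrogates are not Unicode scalar values and are forbidden in UTF-8.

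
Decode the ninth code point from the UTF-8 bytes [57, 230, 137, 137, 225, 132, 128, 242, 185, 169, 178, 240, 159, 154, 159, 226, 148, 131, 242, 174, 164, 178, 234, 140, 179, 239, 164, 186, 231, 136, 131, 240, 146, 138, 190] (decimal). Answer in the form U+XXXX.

U+F93A

Offset 0: leading byte 0x39 = 00111001 → 1-byte char #1 = 39.
Offset 1: leading byte 0xE6 = 11100110 → 3-byte char #2 = E6 89 89.
Offset 4: leading byte 0xE1 = 11100001 → 3-byte char #3 = E1 84 80.
Offset 7: leading byte 0xF2 = 11110010 → 4-byte char #4 = F2 B9 A9 B2.
Offset 11: leading byte 0xF0 = 11110000 → 4-byte char #5 = F0 9F 9A 9F.
Offset 15: leading byte 0xE2 = 11100010 → 3-byte char #6 = E2 94 83.
Offset 18: leading byte 0xF2 = 11110010 → 4-byte char #7 = F2 AE A4 B2.
Offset 22: leading byte 0xEA = 11101010 → 3-byte char #8 = EA 8C B3.
Offset 25: leading byte 0xEF = 11101111 → 3-byte char #9 = EF A4 BA.
Leading byte 0xEF = 11101111 matches 1110xxxx → 3-byte sequence.
Byte 1: 0xEF = 11101111, payload 1111 (4 bits).
Byte 2: 0xA4 = 10100100 (10xxxxxx ✓), payload 100100.
Byte 3: 0xBA = 10111010 (10xxxxxx ✓), payload 111010.
Concatenate: 1111100100111010 = 0xF93A (16 bits → U+F93A).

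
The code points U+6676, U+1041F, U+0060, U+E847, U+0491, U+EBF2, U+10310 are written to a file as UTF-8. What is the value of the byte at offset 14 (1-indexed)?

0xEE

1-indexed offset 14 is 0-indexed offset 13.
U+6676 → 3-byte form E6 99 B6 at offsets 0–2.
U+1041F → 4-byte form F0 90 90 9F at offsets 3–6.
U+0060 → 1-byte form 60 at offsets 7–7.
U+E847 → 3-byte form EE A1 87 at offsets 8–10.
U+0491 → 2-byte form D2 91 at offsets 11–12.
U+EBF2 → 3-byte form EE AF B2 at offsets 13–15.
Offset 13 falls in char 6's range; it's byte 1 of EE AF B2 = 0xEE.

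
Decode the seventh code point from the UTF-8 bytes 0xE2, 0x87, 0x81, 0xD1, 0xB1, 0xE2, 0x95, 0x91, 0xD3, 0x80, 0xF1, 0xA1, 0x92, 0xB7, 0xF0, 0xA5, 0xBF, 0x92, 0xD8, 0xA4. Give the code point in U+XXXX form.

Offset 0: leading byte 0xE2 = 11100010 → 3-byte char #1 = E2 87 81.
Offset 3: leading byte 0xD1 = 11010001 → 2-byte char #2 = D1 B1.
Offset 5: leading byte 0xE2 = 11100010 → 3-byte char #3 = E2 95 91.
Offset 8: leading byte 0xD3 = 11010011 → 2-byte char #4 = D3 80.
Offset 10: leading byte 0xF1 = 11110001 → 4-byte char #5 = F1 A1 92 B7.
Offset 14: leading byte 0xF0 = 11110000 → 4-byte char #6 = F0 A5 BF 92.
Offset 18: leading byte 0xD8 = 11011000 → 2-byte char #7 = D8 A4.
Leading byte 0xD8 = 11011000 matches 110xxxxx → 2-byte sequence.
Byte 1: 0xD8 = 11011000, payload 11000 (5 bits).
Byte 2: 0xA4 = 10100100 (10xxxxxx ✓), payload 100100.
Concatenate: 11000100100 = 0x624 (11 bits → U+0624).

U+0624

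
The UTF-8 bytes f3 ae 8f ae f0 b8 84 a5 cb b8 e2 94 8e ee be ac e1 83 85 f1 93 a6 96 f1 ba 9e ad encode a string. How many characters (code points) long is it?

Byte at offset 0: 0xF3 = 11110011 → 4-byte char (#1). Advance 4.
Byte at offset 4: 0xF0 = 11110000 → 4-byte char (#2). Advance 4.
Byte at offset 8: 0xCB = 11001011 → 2-byte char (#3). Advance 2.
Byte at offset 10: 0xE2 = 11100010 → 3-byte char (#4). Advance 3.
Byte at offset 13: 0xEE = 11101110 → 3-byte char (#5). Advance 3.
Byte at offset 16: 0xE1 = 11100001 → 3-byte char (#6). Advance 3.
Byte at offset 19: 0xF1 = 11110001 → 4-byte char (#7). Advance 4.
Byte at offset 23: 0xF1 = 11110001 → 4-byte char (#8). Advance 4.
Reached end at offset 27 after 8 code points.

8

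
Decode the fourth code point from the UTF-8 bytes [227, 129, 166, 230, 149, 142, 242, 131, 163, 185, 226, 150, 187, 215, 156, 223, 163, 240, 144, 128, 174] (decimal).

U+25BB

Offset 0: leading byte 0xE3 = 11100011 → 3-byte char #1 = E3 81 A6.
Offset 3: leading byte 0xE6 = 11100110 → 3-byte char #2 = E6 95 8E.
Offset 6: leading byte 0xF2 = 11110010 → 4-byte char #3 = F2 83 A3 B9.
Offset 10: leading byte 0xE2 = 11100010 → 3-byte char #4 = E2 96 BB.
Leading byte 0xE2 = 11100010 matches 1110xxxx → 3-byte sequence.
Byte 1: 0xE2 = 11100010, payload 0010 (4 bits).
Byte 2: 0x96 = 10010110 (10xxxxxx ✓), payload 010110.
Byte 3: 0xBB = 10111011 (10xxxxxx ✓), payload 111011.
Concatenate: 0010010110111011 = 0x25BB (16 bits → U+25BB).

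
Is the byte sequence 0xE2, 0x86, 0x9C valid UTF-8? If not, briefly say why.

Leading byte 0xE2 = 11100010 → 3-byte form.
Continuation bytes 0x86=10000110, 0x9C=10011100 all match 10xxxxxx.
Decoded value 0x219C is ≥ 0x800 (shortest form) and not a surrogate.

valid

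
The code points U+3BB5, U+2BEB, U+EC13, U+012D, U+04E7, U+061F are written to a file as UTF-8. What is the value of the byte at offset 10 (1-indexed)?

1-indexed offset 10 is 0-indexed offset 9.
U+3BB5 → 3-byte form E3 AE B5 at offsets 0–2.
U+2BEB → 3-byte form E2 AF AB at offsets 3–5.
U+EC13 → 3-byte form EE B0 93 at offsets 6–8.
U+012D → 2-byte form C4 AD at offsets 9–10.
Offset 9 falls in char 4's range; it's byte 1 of C4 AD = 0xC4.

0xC4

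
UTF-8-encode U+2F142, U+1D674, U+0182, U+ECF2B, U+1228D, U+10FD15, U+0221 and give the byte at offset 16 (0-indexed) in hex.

0x8A

U+2F142 → 4-byte form F0 AF 85 82 at offsets 0–3.
U+1D674 → 4-byte form F0 9D 99 B4 at offsets 4–7.
U+0182 → 2-byte form C6 82 at offsets 8–9.
U+ECF2B → 4-byte form F3 AC BC AB at offsets 10–13.
U+1228D → 4-byte form F0 92 8A 8D at offsets 14–17.
Offset 16 falls in char 5's range; it's byte 3 of F0 92 8A 8D = 0x8A.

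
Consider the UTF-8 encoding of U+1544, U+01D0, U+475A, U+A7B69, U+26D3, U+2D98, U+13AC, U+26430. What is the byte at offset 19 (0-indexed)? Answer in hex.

0x8E

U+1544 → 3-byte form E1 95 84 at offsets 0–2.
U+01D0 → 2-byte form C7 90 at offsets 3–4.
U+475A → 3-byte form E4 9D 9A at offsets 5–7.
U+A7B69 → 4-byte form F2 A7 AD A9 at offsets 8–11.
U+26D3 → 3-byte form E2 9B 93 at offsets 12–14.
U+2D98 → 3-byte form E2 B6 98 at offsets 15–17.
U+13AC → 3-byte form E1 8E AC at offsets 18–20.
Offset 19 falls in char 7's range; it's byte 2 of E1 8E AC = 0x8E.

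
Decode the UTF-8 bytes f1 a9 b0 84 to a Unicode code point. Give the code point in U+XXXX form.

Leading byte 0xF1 = 11110001 matches 11110xxx → 4-byte sequence.
Byte 1: 0xF1 = 11110001, payload 001 (3 bits).
Byte 2: 0xA9 = 10101001 (10xxxxxx ✓), payload 101001.
Byte 3: 0xB0 = 10110000 (10xxxxxx ✓), payload 110000.
Byte 4: 0x84 = 10000100 (10xxxxxx ✓), payload 000100.
Concatenate: 001101001110000000100 = 0x69C04 (21 bits → U+69C04).

U+69C04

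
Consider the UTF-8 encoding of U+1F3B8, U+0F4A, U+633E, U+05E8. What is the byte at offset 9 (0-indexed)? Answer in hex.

0xBE

U+1F3B8 → 4-byte form F0 9F 8E B8 at offsets 0–3.
U+0F4A → 3-byte form E0 BD 8A at offsets 4–6.
U+633E → 3-byte form E6 8C BE at offsets 7–9.
Offset 9 falls in char 3's range; it's byte 3 of E6 8C BE = 0xBE.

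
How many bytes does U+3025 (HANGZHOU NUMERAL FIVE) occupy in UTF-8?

3

U+3025 = 0x3025. UTF-8 uses 1 byte below 0x80, 2 below 0x800, 3 below 0x10000, 4 up to 0x10FFFF. 0x3025 is in U+0800–U+FFFF → 3 bytes.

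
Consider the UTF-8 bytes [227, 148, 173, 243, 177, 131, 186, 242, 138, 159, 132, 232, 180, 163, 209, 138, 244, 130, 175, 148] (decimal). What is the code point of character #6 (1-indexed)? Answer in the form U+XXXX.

U+102BD4

Offset 0: leading byte 0xE3 = 11100011 → 3-byte char #1 = E3 94 AD.
Offset 3: leading byte 0xF3 = 11110011 → 4-byte char #2 = F3 B1 83 BA.
Offset 7: leading byte 0xF2 = 11110010 → 4-byte char #3 = F2 8A 9F 84.
Offset 11: leading byte 0xE8 = 11101000 → 3-byte char #4 = E8 B4 A3.
Offset 14: leading byte 0xD1 = 11010001 → 2-byte char #5 = D1 8A.
Offset 16: leading byte 0xF4 = 11110100 → 4-byte char #6 = F4 82 AF 94.
Leading byte 0xF4 = 11110100 matches 11110xxx → 4-byte sequence.
Byte 1: 0xF4 = 11110100, payload 100 (3 bits).
Byte 2: 0x82 = 10000010 (10xxxxxx ✓), payload 000010.
Byte 3: 0xAF = 10101111 (10xxxxxx ✓), payload 101111.
Byte 4: 0x94 = 10010100 (10xxxxxx ✓), payload 010100.
Concatenate: 100000010101111010100 = 0x102BD4 (21 bits → U+102BD4).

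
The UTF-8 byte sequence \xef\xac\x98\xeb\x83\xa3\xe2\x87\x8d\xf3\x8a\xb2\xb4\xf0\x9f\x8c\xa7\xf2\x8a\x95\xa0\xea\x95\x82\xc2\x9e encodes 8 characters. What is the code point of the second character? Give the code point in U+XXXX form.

U+B0E3

Offset 0: leading byte 0xEF = 11101111 → 3-byte char #1 = EF AC 98.
Offset 3: leading byte 0xEB = 11101011 → 3-byte char #2 = EB 83 A3.
Leading byte 0xEB = 11101011 matches 1110xxxx → 3-byte sequence.
Byte 1: 0xEB = 11101011, payload 1011 (4 bits).
Byte 2: 0x83 = 10000011 (10xxxxxx ✓), payload 000011.
Byte 3: 0xA3 = 10100011 (10xxxxxx ✓), payload 100011.
Concatenate: 1011000011100011 = 0xB0E3 (16 bits → U+B0E3).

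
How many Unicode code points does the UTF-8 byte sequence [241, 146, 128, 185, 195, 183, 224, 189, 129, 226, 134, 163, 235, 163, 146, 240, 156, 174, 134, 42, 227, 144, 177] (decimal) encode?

Byte at offset 0: 0xF1 = 11110001 → 4-byte char (#1). Advance 4.
Byte at offset 4: 0xC3 = 11000011 → 2-byte char (#2). Advance 2.
Byte at offset 6: 0xE0 = 11100000 → 3-byte char (#3). Advance 3.
Byte at offset 9: 0xE2 = 11100010 → 3-byte char (#4). Advance 3.
Byte at offset 12: 0xEB = 11101011 → 3-byte char (#5). Advance 3.
Byte at offset 15: 0xF0 = 11110000 → 4-byte char (#6). Advance 4.
Byte at offset 19: 0x2A = 00101010 → 1-byte char (#7). Advance 1.
Byte at offset 20: 0xE3 = 11100011 → 3-byte char (#8). Advance 3.
Reached end at offset 23 after 8 code points.

8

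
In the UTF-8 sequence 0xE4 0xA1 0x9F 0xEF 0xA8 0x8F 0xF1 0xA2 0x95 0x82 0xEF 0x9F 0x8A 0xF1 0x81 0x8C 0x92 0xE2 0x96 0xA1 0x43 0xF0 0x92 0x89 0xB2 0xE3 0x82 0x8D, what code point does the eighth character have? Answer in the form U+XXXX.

U+12272

Offset 0: leading byte 0xE4 = 11100100 → 3-byte char #1 = E4 A1 9F.
Offset 3: leading byte 0xEF = 11101111 → 3-byte char #2 = EF A8 8F.
Offset 6: leading byte 0xF1 = 11110001 → 4-byte char #3 = F1 A2 95 82.
Offset 10: leading byte 0xEF = 11101111 → 3-byte char #4 = EF 9F 8A.
Offset 13: leading byte 0xF1 = 11110001 → 4-byte char #5 = F1 81 8C 92.
Offset 17: leading byte 0xE2 = 11100010 → 3-byte char #6 = E2 96 A1.
Offset 20: leading byte 0x43 = 01000011 → 1-byte char #7 = 43.
Offset 21: leading byte 0xF0 = 11110000 → 4-byte char #8 = F0 92 89 B2.
Leading byte 0xF0 = 11110000 matches 11110xxx → 4-byte sequence.
Byte 1: 0xF0 = 11110000, payload 000 (3 bits).
Byte 2: 0x92 = 10010010 (10xxxxxx ✓), payload 010010.
Byte 3: 0x89 = 10001001 (10xxxxxx ✓), payload 001001.
Byte 4: 0xB2 = 10110010 (10xxxxxx ✓), payload 110010.
Concatenate: 000010010001001110010 = 0x12272 (21 bits → U+12272).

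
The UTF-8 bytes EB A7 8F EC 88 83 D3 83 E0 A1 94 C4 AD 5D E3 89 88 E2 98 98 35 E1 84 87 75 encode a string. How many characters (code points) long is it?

Byte at offset 0: 0xEB = 11101011 → 3-byte char (#1). Advance 3.
Byte at offset 3: 0xEC = 11101100 → 3-byte char (#2). Advance 3.
Byte at offset 6: 0xD3 = 11010011 → 2-byte char (#3). Advance 2.
Byte at offset 8: 0xE0 = 11100000 → 3-byte char (#4). Advance 3.
Byte at offset 11: 0xC4 = 11000100 → 2-byte char (#5). Advance 2.
Byte at offset 13: 0x5D = 01011101 → 1-byte char (#6). Advance 1.
Byte at offset 14: 0xE3 = 11100011 → 3-byte char (#7). Advance 3.
Byte at offset 17: 0xE2 = 11100010 → 3-byte char (#8). Advance 3.
Byte at offset 20: 0x35 = 00110101 → 1-byte char (#9). Advance 1.
Byte at offset 21: 0xE1 = 11100001 → 3-byte char (#10). Advance 3.
Byte at offset 24: 0x75 = 01110101 → 1-byte char (#11). Advance 1.
Reached end at offset 25 after 11 code points.

11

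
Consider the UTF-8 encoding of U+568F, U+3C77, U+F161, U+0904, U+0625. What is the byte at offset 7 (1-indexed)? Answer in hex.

0xEF

1-indexed offset 7 is 0-indexed offset 6.
U+568F → 3-byte form E5 9A 8F at offsets 0–2.
U+3C77 → 3-byte form E3 B1 B7 at offsets 3–5.
U+F161 → 3-byte form EF 85 A1 at offsets 6–8.
Offset 6 falls in char 3's range; it's byte 1 of EF 85 A1 = 0xEF.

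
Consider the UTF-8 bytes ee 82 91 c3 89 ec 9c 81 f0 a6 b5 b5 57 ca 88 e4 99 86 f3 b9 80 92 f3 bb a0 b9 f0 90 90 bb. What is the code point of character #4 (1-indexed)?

U+26D75

Offset 0: leading byte 0xEE = 11101110 → 3-byte char #1 = EE 82 91.
Offset 3: leading byte 0xC3 = 11000011 → 2-byte char #2 = C3 89.
Offset 5: leading byte 0xEC = 11101100 → 3-byte char #3 = EC 9C 81.
Offset 8: leading byte 0xF0 = 11110000 → 4-byte char #4 = F0 A6 B5 B5.
Leading byte 0xF0 = 11110000 matches 11110xxx → 4-byte sequence.
Byte 1: 0xF0 = 11110000, payload 000 (3 bits).
Byte 2: 0xA6 = 10100110 (10xxxxxx ✓), payload 100110.
Byte 3: 0xB5 = 10110101 (10xxxxxx ✓), payload 110101.
Byte 4: 0xB5 = 10110101 (10xxxxxx ✓), payload 110101.
Concatenate: 000100110110101110101 = 0x26D75 (21 bits → U+26D75).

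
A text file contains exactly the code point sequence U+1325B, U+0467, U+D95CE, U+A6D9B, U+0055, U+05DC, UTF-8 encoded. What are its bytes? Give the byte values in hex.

U+1325B: 4-byte form → F0 93 89 9B.
U+0467: 2-byte form → D1 A7.
U+D95CE: 4-byte form → F3 99 97 8E.
U+A6D9B: 4-byte form → F2 A6 B6 9B.
U+0055: 1-byte form → 55.
U+05DC: 2-byte form → D7 9C.
Concatenated (17 bytes): F0 93 89 9B D1 A7 F3 99 97 8E F2 A6 B6 9B 55 D7 9C.

F0 93 89 9B D1 A7 F3 99 97 8E F2 A6 B6 9B 55 D7 9C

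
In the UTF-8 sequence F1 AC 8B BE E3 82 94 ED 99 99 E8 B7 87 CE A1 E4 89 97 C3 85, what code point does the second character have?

Offset 0: leading byte 0xF1 = 11110001 → 4-byte char #1 = F1 AC 8B BE.
Offset 4: leading byte 0xE3 = 11100011 → 3-byte char #2 = E3 82 94.
Leading byte 0xE3 = 11100011 matches 1110xxxx → 3-byte sequence.
Byte 1: 0xE3 = 11100011, payload 0011 (4 bits).
Byte 2: 0x82 = 10000010 (10xxxxxx ✓), payload 000010.
Byte 3: 0x94 = 10010100 (10xxxxxx ✓), payload 010100.
Concatenate: 0011000010010100 = 0x3094 (16 bits → U+3094).

U+3094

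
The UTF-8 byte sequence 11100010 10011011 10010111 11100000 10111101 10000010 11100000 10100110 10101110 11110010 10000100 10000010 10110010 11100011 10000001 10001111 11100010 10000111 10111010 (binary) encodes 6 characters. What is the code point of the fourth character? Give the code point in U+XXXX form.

Offset 0: leading byte 0xE2 = 11100010 → 3-byte char #1 = E2 9B 97.
Offset 3: leading byte 0xE0 = 11100000 → 3-byte char #2 = E0 BD 82.
Offset 6: leading byte 0xE0 = 11100000 → 3-byte char #3 = E0 A6 AE.
Offset 9: leading byte 0xF2 = 11110010 → 4-byte char #4 = F2 84 82 B2.
Leading byte 0xF2 = 11110010 matches 11110xxx → 4-byte sequence.
Byte 1: 0xF2 = 11110010, payload 010 (3 bits).
Byte 2: 0x84 = 10000100 (10xxxxxx ✓), payload 000100.
Byte 3: 0x82 = 10000010 (10xxxxxx ✓), payload 000010.
Byte 4: 0xB2 = 10110010 (10xxxxxx ✓), payload 110010.
Concatenate: 010000100000010110010 = 0x840B2 (21 bits → U+840B2).

U+840B2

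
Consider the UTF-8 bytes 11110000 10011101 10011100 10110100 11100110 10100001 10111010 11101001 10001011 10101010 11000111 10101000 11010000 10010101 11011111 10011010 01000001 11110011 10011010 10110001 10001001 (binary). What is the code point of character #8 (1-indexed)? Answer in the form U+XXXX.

U+DAC49

Offset 0: leading byte 0xF0 = 11110000 → 4-byte char #1 = F0 9D 9C B4.
Offset 4: leading byte 0xE6 = 11100110 → 3-byte char #2 = E6 A1 BA.
Offset 7: leading byte 0xE9 = 11101001 → 3-byte char #3 = E9 8B AA.
Offset 10: leading byte 0xC7 = 11000111 → 2-byte char #4 = C7 A8.
Offset 12: leading byte 0xD0 = 11010000 → 2-byte char #5 = D0 95.
Offset 14: leading byte 0xDF = 11011111 → 2-byte char #6 = DF 9A.
Offset 16: leading byte 0x41 = 01000001 → 1-byte char #7 = 41.
Offset 17: leading byte 0xF3 = 11110011 → 4-byte char #8 = F3 9A B1 89.
Leading byte 0xF3 = 11110011 matches 11110xxx → 4-byte sequence.
Byte 1: 0xF3 = 11110011, payload 011 (3 bits).
Byte 2: 0x9A = 10011010 (10xxxxxx ✓), payload 011010.
Byte 3: 0xB1 = 10110001 (10xxxxxx ✓), payload 110001.
Byte 4: 0x89 = 10001001 (10xxxxxx ✓), payload 001001.
Concatenate: 011011010110001001001 = 0xDAC49 (21 bits → U+DAC49).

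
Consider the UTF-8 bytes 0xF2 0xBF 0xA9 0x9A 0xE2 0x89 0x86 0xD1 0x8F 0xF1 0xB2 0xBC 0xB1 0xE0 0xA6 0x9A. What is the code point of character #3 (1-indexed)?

Offset 0: leading byte 0xF2 = 11110010 → 4-byte char #1 = F2 BF A9 9A.
Offset 4: leading byte 0xE2 = 11100010 → 3-byte char #2 = E2 89 86.
Offset 7: leading byte 0xD1 = 11010001 → 2-byte char #3 = D1 8F.
Leading byte 0xD1 = 11010001 matches 110xxxxx → 2-byte sequence.
Byte 1: 0xD1 = 11010001, payload 10001 (5 bits).
Byte 2: 0x8F = 10001111 (10xxxxxx ✓), payload 001111.
Concatenate: 10001001111 = 0x44F (11 bits → U+044F).

U+044F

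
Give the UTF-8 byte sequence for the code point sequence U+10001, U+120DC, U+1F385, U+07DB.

U+10001: 4-byte form → F0 90 80 81.
U+120DC: 4-byte form → F0 92 83 9C.
U+1F385: 4-byte form → F0 9F 8E 85.
U+07DB: 2-byte form → DF 9B.
Concatenated (14 bytes): F0 90 80 81 F0 92 83 9C F0 9F 8E 85 DF 9B.

F0 90 80 81 F0 92 83 9C F0 9F 8E 85 DF 9B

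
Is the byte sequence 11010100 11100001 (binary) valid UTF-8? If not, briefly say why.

invalid (non-continuation byte where continuation expected)

Leading byte 0xD4 = 11010100 → 2-byte form.
Byte 2 is 0xE1 = 11100001, which is not 10xxxxxx — expected a continuation byte.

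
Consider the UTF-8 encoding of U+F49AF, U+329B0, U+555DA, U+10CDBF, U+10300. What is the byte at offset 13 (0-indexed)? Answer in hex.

0x8C

U+F49AF → 4-byte form F3 B4 A6 AF at offsets 0–3.
U+329B0 → 4-byte form F0 B2 A6 B0 at offsets 4–7.
U+555DA → 4-byte form F1 95 97 9A at offsets 8–11.
U+10CDBF → 4-byte form F4 8C B6 BF at offsets 12–15.
Offset 13 falls in char 4's range; it's byte 2 of F4 8C B6 BF = 0x8C.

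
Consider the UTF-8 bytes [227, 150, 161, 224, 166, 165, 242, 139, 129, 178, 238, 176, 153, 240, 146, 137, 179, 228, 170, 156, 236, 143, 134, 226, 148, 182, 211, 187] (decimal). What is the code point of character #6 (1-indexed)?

U+4A9C

Offset 0: leading byte 0xE3 = 11100011 → 3-byte char #1 = E3 96 A1.
Offset 3: leading byte 0xE0 = 11100000 → 3-byte char #2 = E0 A6 A5.
Offset 6: leading byte 0xF2 = 11110010 → 4-byte char #3 = F2 8B 81 B2.
Offset 10: leading byte 0xEE = 11101110 → 3-byte char #4 = EE B0 99.
Offset 13: leading byte 0xF0 = 11110000 → 4-byte char #5 = F0 92 89 B3.
Offset 17: leading byte 0xE4 = 11100100 → 3-byte char #6 = E4 AA 9C.
Leading byte 0xE4 = 11100100 matches 1110xxxx → 3-byte sequence.
Byte 1: 0xE4 = 11100100, payload 0100 (4 bits).
Byte 2: 0xAA = 10101010 (10xxxxxx ✓), payload 101010.
Byte 3: 0x9C = 10011100 (10xxxxxx ✓), payload 011100.
Concatenate: 0100101010011100 = 0x4A9C (16 bits → U+4A9C).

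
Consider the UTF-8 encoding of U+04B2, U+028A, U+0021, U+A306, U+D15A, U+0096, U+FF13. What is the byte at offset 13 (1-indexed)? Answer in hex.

1-indexed offset 13 is 0-indexed offset 12.
U+04B2 → 2-byte form D2 B2 at offsets 0–1.
U+028A → 2-byte form CA 8A at offsets 2–3.
U+0021 → 1-byte form 21 at offsets 4–4.
U+A306 → 3-byte form EA 8C 86 at offsets 5–7.
U+D15A → 3-byte form ED 85 9A at offsets 8–10.
U+0096 → 2-byte form C2 96 at offsets 11–12.
Offset 12 falls in char 6's range; it's byte 2 of C2 96 = 0x96.

0x96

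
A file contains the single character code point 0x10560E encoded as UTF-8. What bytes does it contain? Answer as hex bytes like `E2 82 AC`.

F4 85 98 8E

U+10560E = 0x10560E = 1070606 decimal. In range U+10000–U+10FFFF → 4-byte form: 11110xxx 10xxxxxx 10xxxxxx 10xxxxxx.
Binary (21 bits): 100000101011000001110.
Split 3+6+6+6: 100 | 000101 | 011000 | 001110.
Byte 1: 11110100 = 0xF4.
Byte 2: 10000101 = 0x85.
Byte 3: 10011000 = 0x98.
Byte 4: 10001110 = 0x8E.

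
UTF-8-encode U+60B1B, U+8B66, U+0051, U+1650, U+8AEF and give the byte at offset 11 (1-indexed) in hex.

0x90

1-indexed offset 11 is 0-indexed offset 10.
U+60B1B → 4-byte form F1 A0 AC 9B at offsets 0–3.
U+8B66 → 3-byte form E8 AD A6 at offsets 4–6.
U+0051 → 1-byte form 51 at offsets 7–7.
U+1650 → 3-byte form E1 99 90 at offsets 8–10.
Offset 10 falls in char 4's range; it's byte 3 of E1 99 90 = 0x90.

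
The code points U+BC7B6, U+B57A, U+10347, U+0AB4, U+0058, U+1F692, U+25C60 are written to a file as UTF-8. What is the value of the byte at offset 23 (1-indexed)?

0xA0

1-indexed offset 23 is 0-indexed offset 22.
U+BC7B6 → 4-byte form F2 BC 9E B6 at offsets 0–3.
U+B57A → 3-byte form EB 95 BA at offsets 4–6.
U+10347 → 4-byte form F0 90 8D 87 at offsets 7–10.
U+0AB4 → 3-byte form E0 AA B4 at offsets 11–13.
U+0058 → 1-byte form 58 at offsets 14–14.
U+1F692 → 4-byte form F0 9F 9A 92 at offsets 15–18.
U+25C60 → 4-byte form F0 A5 B1 A0 at offsets 19–22.
Offset 22 falls in char 7's range; it's byte 4 of F0 A5 B1 A0 = 0xA0.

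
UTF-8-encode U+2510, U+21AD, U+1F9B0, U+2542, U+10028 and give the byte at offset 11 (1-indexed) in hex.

1-indexed offset 11 is 0-indexed offset 10.
U+2510 → 3-byte form E2 94 90 at offsets 0–2.
U+21AD → 3-byte form E2 86 AD at offsets 3–5.
U+1F9B0 → 4-byte form F0 9F A6 B0 at offsets 6–9.
U+2542 → 3-byte form E2 95 82 at offsets 10–12.
Offset 10 falls in char 4's range; it's byte 1 of E2 95 82 = 0xE2.

0xE2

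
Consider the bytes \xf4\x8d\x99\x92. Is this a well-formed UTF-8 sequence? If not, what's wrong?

valid

Leading byte 0xF4 = 11110100 → 4-byte form.
Continuation bytes 0x8D=10001101, 0x99=10011001, 0x92=10010010 all match 10xxxxxx.
Decoded value 0x10D652 is ≥ 0x10000 (shortest form) and not a surrogate.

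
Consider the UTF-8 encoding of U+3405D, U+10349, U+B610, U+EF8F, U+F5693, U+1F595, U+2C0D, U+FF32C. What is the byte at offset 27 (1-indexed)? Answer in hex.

0xBF

1-indexed offset 27 is 0-indexed offset 26.
U+3405D → 4-byte form F0 B4 81 9D at offsets 0–3.
U+10349 → 4-byte form F0 90 8D 89 at offsets 4–7.
U+B610 → 3-byte form EB 98 90 at offsets 8–10.
U+EF8F → 3-byte form EE BE 8F at offsets 11–13.
U+F5693 → 4-byte form F3 B5 9A 93 at offsets 14–17.
U+1F595 → 4-byte form F0 9F 96 95 at offsets 18–21.
U+2C0D → 3-byte form E2 B0 8D at offsets 22–24.
U+FF32C → 4-byte form F3 BF 8C AC at offsets 25–28.
Offset 26 falls in char 8's range; it's byte 2 of F3 BF 8C AC = 0xBF.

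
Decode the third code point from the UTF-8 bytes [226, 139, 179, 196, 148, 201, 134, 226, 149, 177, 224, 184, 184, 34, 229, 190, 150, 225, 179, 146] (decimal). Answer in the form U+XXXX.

Offset 0: leading byte 0xE2 = 11100010 → 3-byte char #1 = E2 8B B3.
Offset 3: leading byte 0xC4 = 11000100 → 2-byte char #2 = C4 94.
Offset 5: leading byte 0xC9 = 11001001 → 2-byte char #3 = C9 86.
Leading byte 0xC9 = 11001001 matches 110xxxxx → 2-byte sequence.
Byte 1: 0xC9 = 11001001, payload 01001 (5 bits).
Byte 2: 0x86 = 10000110 (10xxxxxx ✓), payload 000110.
Concatenate: 01001000110 = 0x246 (11 bits → U+0246).

U+0246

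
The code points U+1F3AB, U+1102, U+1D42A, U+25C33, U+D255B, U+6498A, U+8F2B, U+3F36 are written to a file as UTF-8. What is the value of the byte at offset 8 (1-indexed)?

0xF0

1-indexed offset 8 is 0-indexed offset 7.
U+1F3AB → 4-byte form F0 9F 8E AB at offsets 0–3.
U+1102 → 3-byte form E1 84 82 at offsets 4–6.
U+1D42A → 4-byte form F0 9D 90 AA at offsets 7–10.
Offset 7 falls in char 3's range; it's byte 1 of F0 9D 90 AA = 0xF0.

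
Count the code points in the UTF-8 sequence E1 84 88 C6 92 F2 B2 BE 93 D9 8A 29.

Byte at offset 0: 0xE1 = 11100001 → 3-byte char (#1). Advance 3.
Byte at offset 3: 0xC6 = 11000110 → 2-byte char (#2). Advance 2.
Byte at offset 5: 0xF2 = 11110010 → 4-byte char (#3). Advance 4.
Byte at offset 9: 0xD9 = 11011001 → 2-byte char (#4). Advance 2.
Byte at offset 11: 0x29 = 00101001 → 1-byte char (#5). Advance 1.
Reached end at offset 12 after 5 code points.

5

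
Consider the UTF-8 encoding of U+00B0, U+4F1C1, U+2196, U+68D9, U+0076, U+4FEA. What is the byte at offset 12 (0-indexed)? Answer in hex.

0x76

U+00B0 → 2-byte form C2 B0 at offsets 0–1.
U+4F1C1 → 4-byte form F1 8F 87 81 at offsets 2–5.
U+2196 → 3-byte form E2 86 96 at offsets 6–8.
U+68D9 → 3-byte form E6 A3 99 at offsets 9–11.
U+0076 → 1-byte form 76 at offsets 12–12.
Offset 12 falls in char 5's range; it's byte 1 of 76 = 0x76.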